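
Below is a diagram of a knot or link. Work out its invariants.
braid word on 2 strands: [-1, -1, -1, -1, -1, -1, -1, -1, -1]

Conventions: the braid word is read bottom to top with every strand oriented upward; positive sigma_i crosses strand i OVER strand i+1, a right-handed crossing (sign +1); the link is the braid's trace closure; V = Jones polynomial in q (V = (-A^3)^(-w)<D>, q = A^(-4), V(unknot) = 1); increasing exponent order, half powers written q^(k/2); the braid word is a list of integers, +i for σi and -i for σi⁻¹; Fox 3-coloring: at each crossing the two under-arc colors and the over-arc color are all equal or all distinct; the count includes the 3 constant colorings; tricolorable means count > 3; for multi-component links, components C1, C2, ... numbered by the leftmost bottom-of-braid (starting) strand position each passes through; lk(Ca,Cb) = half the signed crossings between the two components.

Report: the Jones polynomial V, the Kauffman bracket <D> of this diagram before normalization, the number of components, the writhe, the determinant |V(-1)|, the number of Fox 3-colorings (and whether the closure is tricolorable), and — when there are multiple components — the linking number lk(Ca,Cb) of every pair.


Jones polynomial: V(q) = -q^-13 + q^-12 - q^-11 + q^-10 - q^-9 + q^-8 - q^-7 + q^-6 + q^-4
<D> = -A^-11 - A^-3 + A - A^5 + A^9 - A^13 + A^17 - A^21 + A^25; writhe -9
components 1, writhe -9 (9 crossings)
3-colorings: 9 of 3^9, det 9 — tricolorable
note: a (2,9) torus form — a single generator 9 times


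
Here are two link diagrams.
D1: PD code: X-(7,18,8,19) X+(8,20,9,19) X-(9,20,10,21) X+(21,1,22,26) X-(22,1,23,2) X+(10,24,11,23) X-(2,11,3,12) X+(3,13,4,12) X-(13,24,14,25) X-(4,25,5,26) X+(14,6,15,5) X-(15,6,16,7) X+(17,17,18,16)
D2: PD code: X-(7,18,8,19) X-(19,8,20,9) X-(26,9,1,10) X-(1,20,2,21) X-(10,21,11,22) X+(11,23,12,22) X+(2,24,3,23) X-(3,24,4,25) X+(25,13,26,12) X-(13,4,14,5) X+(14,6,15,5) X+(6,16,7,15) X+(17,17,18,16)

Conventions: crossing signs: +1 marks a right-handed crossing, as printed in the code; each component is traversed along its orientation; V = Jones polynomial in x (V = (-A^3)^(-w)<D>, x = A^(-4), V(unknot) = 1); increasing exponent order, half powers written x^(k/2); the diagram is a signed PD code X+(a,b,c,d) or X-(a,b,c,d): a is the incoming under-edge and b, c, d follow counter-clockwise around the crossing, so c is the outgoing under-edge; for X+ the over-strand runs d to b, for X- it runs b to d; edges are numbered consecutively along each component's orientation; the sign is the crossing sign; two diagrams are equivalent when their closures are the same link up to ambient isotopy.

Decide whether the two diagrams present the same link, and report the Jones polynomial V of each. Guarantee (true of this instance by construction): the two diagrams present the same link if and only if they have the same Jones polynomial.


equivalent: yes
D1 (bracket -A^-3; 13 crossings at w = -1): V = 1
D2 (bracket -A^-3; 13 crossings at w = -1): V = 1
key observation: all 2 diagrams share one V(x), hence one class


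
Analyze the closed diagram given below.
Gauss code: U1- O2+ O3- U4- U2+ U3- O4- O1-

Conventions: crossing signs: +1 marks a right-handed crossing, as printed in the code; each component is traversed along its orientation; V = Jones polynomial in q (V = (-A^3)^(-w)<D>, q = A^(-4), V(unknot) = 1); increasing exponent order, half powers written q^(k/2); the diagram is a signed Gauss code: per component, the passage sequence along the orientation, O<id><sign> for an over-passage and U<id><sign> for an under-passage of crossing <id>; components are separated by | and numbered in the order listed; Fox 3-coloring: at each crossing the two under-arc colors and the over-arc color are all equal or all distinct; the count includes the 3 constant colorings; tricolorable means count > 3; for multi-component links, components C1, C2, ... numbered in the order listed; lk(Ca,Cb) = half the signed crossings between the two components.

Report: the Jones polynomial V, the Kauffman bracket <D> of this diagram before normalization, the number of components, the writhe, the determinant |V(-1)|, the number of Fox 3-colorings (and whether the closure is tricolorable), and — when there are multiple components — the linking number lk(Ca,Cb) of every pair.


V = 1
<D> = A^-6 (w = -2)
1 component over 4 crossings, w = -2
3 Fox colorings among 3^4, |V(-1)| = 1: not tricolorable
why: w = -2 (over 4 crossings) is diagram-only; (-A^3)^(2) removes it from V


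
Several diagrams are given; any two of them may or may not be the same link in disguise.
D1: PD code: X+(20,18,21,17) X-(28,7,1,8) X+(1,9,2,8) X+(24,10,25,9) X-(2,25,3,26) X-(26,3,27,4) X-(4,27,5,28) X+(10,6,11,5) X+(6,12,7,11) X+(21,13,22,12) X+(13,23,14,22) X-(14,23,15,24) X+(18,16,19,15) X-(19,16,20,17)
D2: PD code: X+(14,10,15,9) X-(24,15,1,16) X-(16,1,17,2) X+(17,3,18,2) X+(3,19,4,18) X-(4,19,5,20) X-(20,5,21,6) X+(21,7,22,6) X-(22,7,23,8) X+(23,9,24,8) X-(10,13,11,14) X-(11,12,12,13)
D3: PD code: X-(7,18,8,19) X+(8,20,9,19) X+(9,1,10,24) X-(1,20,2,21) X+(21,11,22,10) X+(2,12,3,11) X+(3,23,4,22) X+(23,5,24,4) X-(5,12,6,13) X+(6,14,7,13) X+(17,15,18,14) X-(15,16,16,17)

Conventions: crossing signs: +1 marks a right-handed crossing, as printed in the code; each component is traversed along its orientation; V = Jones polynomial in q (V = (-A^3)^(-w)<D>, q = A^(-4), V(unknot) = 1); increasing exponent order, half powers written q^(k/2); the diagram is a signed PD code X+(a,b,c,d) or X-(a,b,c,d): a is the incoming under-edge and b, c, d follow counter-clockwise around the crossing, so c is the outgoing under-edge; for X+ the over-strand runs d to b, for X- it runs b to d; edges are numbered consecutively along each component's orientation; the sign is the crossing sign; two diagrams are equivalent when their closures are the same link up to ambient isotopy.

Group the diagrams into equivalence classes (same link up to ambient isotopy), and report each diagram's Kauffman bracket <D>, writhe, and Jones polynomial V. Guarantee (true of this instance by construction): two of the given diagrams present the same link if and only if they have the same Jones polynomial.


classes: {D1} | {D2} | {D3}
V(D1) = -q^-3 + q^-2 - q^-1 + 3 - q + q^2 - q^3  [14 crossings, <D> = -A^-6 + A^-2 - A^2 + 3A^6 - A^10 + A^14 - A^18, w = +2]
V(D2) = 1  (w -2, c 12, <D> = A^-6)
D3 (bracket -A^-4 + 1 + A^8; 12 crossings at w = +4): V = q + q^3 - q^4
note: 3 classes among 3 diagrams; unequal V(q) rules out equality


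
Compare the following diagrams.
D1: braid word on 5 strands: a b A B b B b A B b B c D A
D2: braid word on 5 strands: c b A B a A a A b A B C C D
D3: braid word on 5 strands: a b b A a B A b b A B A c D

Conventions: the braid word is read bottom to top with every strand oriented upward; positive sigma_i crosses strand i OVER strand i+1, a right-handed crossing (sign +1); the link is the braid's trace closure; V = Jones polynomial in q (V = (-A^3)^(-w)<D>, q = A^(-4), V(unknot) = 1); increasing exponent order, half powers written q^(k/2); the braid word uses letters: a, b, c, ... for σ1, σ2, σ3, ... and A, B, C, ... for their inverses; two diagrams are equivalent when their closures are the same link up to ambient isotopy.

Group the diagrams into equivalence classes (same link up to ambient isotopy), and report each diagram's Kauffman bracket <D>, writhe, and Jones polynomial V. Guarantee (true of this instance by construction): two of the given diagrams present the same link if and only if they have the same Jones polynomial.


classes: {D1, D2} | {D3}
V(D1) = q^-3 + q^-2 + q^-1 + 1  [14 crossings, <D> = A^-6 + A^-2 + A^2 + A^6, w = -2]
D2 (bracket A^-12 + A^-8 + A^-4 + 1; 14 crossings at w = -4): V = q^-3 + q^-2 + q^-1 + 1
V(D3) = q^-2 + 2 + q^2  [14 crossings, <D> = A^-8 + 2 + A^8, w = 0]
note: V(q) takes 2 values over 3 diagrams, fixing the grouping


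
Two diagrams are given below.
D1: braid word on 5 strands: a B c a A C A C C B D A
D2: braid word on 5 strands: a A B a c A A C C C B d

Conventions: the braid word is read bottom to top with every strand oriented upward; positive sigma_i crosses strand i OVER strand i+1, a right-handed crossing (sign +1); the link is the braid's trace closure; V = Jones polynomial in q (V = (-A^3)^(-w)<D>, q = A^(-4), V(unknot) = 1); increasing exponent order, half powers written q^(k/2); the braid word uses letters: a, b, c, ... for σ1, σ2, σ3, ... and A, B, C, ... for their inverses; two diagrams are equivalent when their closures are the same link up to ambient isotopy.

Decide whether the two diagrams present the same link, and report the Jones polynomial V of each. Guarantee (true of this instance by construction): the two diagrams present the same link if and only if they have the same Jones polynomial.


equivalent: yes
D1 (bracket A^-14 + 2A^-6 + A^2; 12 crossings at w = -6): V = q^-5 + 2q^-3 + q^-1
D2 (bracket A^-8 + 2 + A^8; 12 crossings at w = -4): V = q^-5 + 2q^-3 + q^-1
key observation: from 12 to 12 crossings by R-moves: one link, two diagrams


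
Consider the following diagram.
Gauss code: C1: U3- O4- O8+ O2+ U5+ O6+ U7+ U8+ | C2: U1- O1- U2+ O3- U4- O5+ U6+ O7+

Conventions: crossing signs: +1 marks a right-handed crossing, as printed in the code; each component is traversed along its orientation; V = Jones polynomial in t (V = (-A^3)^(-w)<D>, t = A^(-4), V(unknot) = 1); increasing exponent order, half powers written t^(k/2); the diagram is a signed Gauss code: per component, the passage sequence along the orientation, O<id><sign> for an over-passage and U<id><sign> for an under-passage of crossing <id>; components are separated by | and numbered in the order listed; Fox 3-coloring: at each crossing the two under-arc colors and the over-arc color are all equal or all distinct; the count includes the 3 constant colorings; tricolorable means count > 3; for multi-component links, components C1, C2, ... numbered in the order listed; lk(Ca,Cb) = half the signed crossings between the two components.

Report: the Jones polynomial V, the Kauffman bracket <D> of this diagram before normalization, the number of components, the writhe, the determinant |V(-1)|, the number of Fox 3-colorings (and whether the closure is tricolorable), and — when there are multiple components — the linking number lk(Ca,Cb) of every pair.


V = -t^(1/2) - t^(5/2)
<D> = -A^-4 - A^4 (w = +2)
2 components over 8 crossings, w = +2
lk(C1,C2): +1
3 Fox colorings among 3^8, |V(-1)| = 2: not tricolorable
why: det 2 = |V(-1)|; not divisible by 3, so not tricolorable


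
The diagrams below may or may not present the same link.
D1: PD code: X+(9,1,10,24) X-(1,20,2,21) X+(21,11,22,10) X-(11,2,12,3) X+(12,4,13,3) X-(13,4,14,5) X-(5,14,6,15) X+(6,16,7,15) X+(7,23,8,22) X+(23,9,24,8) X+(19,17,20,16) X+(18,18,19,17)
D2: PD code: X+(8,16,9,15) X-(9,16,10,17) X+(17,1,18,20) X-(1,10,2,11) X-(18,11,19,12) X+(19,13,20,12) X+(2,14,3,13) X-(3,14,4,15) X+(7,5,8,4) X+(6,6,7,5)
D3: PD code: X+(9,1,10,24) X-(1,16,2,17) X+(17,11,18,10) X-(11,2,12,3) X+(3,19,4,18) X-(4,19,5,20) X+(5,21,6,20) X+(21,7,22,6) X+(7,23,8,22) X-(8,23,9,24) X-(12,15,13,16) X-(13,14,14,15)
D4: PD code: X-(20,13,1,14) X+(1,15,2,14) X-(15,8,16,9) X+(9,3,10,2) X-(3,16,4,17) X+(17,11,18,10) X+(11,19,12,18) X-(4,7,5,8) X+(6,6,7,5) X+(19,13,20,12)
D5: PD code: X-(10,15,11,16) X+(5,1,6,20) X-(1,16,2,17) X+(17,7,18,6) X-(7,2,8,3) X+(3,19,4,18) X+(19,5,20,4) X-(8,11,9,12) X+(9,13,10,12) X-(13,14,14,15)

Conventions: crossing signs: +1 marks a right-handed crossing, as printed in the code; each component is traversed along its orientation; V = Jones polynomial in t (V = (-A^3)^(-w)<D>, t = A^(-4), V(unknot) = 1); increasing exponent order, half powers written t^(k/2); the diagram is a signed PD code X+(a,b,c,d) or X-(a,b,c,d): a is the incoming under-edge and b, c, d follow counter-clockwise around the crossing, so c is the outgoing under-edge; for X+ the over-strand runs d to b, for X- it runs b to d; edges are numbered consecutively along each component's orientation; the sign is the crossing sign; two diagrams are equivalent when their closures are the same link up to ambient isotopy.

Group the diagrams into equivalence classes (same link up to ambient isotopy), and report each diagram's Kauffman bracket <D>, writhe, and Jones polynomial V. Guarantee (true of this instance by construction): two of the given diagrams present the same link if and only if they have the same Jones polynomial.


grouping into links: {D1, D3, D4, D5} | {D2}
V(D1) = t^-1 - 1 + 2t - 2t^2 + 2t^3 - 2t^4 + t^5  (w +4, c 12, <D> = A^-8 - 2A^-4 + 2 - 2A^4 + 2A^8 - A^12 + A^16)
V(D2) = 1  [10 crossings, <D> = A^6, w = +2]
V(D3) = t^-1 - 1 + 2t - 2t^2 + 2t^3 - 2t^4 + t^5  [12 crossings, <D> = A^-20 - 2A^-16 + 2A^-12 - 2A^-8 + 2A^-4 - 1 + A^4, w = 0]
D4 (bracket A^-14 - 2A^-10 + 2A^-6 - 2A^-2 + 2A^2 - A^6 + A^10; 10 crossings at w = +2): V = t^-1 - 1 + 2t - 2t^2 + 2t^3 - 2t^4 + t^5
V(D5) = t^-1 - 1 + 2t - 2t^2 + 2t^3 - 2t^4 + t^5  [10 crossings, <D> = A^-20 - 2A^-16 + 2A^-12 - 2A^-8 + 2A^-4 - 1 + A^4, w = 0]
key observation: 2 classes among 5 diagrams; unequal V(t) rules out equality


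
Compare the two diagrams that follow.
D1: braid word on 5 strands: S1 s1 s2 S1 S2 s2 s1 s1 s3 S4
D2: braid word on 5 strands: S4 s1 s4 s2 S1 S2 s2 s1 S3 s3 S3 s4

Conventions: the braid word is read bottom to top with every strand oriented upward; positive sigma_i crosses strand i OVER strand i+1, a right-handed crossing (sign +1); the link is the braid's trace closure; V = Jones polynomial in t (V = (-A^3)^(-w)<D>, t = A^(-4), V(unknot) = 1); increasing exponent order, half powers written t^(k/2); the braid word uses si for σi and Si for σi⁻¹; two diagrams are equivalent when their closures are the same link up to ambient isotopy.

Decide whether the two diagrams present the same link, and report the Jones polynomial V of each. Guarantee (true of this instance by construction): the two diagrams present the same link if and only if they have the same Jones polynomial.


equivalent: yes
D1 (bracket A^6; 10 crossings at w = +2): V = 1
D2 (bracket A^6; 12 crossings at w = +2): V = 1
key observation: Markov moves rewrite D1 (10 crossings) into D2 (12)


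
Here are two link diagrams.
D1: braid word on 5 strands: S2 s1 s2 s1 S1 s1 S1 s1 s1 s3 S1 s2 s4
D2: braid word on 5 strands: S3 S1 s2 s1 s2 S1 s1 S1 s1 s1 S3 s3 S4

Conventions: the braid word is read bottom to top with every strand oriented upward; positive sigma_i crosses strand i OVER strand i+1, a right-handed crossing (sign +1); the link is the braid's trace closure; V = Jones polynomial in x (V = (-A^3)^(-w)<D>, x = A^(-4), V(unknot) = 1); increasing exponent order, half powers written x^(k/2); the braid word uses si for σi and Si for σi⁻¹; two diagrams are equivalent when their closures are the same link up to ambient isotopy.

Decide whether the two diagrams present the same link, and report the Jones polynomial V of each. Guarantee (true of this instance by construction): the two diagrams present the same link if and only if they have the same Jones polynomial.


same link: yes
V(D1) = -x^(1/2) - x^(5/2)  [13 crossings, <D> = A^5 + A^13, w = +5]
V(D2) = -x^(1/2) - x^(5/2)  [13 crossings, <D> = A^-7 + A, w = +1]
insight: from 13 to 13 crossings by R-moves: one link, two diagrams


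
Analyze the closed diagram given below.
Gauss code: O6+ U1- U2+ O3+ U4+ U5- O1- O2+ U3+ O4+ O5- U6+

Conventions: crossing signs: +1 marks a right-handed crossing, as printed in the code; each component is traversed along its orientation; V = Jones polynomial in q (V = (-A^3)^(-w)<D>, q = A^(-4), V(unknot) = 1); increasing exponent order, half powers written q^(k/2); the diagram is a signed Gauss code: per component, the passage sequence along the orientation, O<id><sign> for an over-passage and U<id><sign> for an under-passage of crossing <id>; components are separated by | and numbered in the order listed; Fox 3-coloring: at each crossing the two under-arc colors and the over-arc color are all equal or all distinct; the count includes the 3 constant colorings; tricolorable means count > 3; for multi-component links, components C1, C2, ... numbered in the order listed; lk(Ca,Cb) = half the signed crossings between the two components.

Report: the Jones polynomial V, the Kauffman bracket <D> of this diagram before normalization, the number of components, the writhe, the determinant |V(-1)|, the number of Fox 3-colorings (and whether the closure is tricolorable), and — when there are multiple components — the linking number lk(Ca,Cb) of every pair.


V = 1
<D> = A^6 (w = +2)
1 component over 6 crossings, w = +2
3 Fox colorings among 3^6, |V(-1)| = 1: not tricolorable
why: |V(-1)| = 1: so not tricolorable, since 3 does not divide 1


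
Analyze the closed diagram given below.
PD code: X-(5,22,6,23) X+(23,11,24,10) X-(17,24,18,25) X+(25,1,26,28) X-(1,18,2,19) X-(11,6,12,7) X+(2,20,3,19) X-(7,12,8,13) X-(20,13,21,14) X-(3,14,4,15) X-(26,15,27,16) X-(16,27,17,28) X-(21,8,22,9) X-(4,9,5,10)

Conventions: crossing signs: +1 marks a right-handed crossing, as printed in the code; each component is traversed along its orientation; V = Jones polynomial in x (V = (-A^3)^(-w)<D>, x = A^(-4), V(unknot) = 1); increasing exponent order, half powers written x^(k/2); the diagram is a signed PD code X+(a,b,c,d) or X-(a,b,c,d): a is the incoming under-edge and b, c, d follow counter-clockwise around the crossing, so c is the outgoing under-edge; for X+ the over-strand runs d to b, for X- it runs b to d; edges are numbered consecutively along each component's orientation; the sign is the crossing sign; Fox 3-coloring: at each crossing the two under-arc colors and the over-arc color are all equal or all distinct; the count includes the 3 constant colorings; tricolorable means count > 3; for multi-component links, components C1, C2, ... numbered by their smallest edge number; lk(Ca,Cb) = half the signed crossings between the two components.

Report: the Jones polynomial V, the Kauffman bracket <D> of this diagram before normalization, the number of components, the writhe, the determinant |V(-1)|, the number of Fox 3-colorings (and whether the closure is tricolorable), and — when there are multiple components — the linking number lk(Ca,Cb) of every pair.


Jones polynomial: V(x) = x^-10 - 2x^-9 + 2x^-8 - 4x^-7 + 4x^-6 - 3x^-5 + 3x^-4 - x^-3 + x^-2
<D> = A^-16 - A^-12 + 3A^-8 - 3A^-4 + 4 - 4A^4 + 2A^8 - 2A^12 + A^16; writhe -8
components 1, writhe -8 (14 crossings)
3-colorings: 9 of 3^14, det 21 — tricolorable
note: the span of V is 8, forcing >= 8 crossings in any diagram


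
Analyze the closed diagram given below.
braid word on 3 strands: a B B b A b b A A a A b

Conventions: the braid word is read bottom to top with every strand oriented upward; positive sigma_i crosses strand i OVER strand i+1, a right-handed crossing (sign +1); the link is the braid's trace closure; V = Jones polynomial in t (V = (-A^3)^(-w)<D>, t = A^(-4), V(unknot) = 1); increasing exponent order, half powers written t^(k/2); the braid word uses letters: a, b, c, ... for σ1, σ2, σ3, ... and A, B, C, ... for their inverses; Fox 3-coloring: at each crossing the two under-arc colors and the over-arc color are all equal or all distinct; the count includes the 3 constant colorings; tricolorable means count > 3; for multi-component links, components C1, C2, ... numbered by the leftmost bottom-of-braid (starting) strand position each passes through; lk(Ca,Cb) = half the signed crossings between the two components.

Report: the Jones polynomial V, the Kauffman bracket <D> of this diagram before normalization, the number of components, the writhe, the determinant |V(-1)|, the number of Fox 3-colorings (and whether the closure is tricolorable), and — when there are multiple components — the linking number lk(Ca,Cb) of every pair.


V(t) = -t^-3 + t^-2 - t^-1 + 3 - t + t^2 - t^3
bracket: -A^-12 + A^-8 - A^-4 + 3 - A^4 + A^8 - A^12, w = 0
1 component, writhe 0, over 12 crossings
det 9, colorings 27 of 3^12 — tricolorable
observation: free reduction leaves σ1 σ2⁻¹ σ1⁻¹ σ2 σ2 σ1⁻¹ σ1⁻¹ σ2 of the original 12 letters


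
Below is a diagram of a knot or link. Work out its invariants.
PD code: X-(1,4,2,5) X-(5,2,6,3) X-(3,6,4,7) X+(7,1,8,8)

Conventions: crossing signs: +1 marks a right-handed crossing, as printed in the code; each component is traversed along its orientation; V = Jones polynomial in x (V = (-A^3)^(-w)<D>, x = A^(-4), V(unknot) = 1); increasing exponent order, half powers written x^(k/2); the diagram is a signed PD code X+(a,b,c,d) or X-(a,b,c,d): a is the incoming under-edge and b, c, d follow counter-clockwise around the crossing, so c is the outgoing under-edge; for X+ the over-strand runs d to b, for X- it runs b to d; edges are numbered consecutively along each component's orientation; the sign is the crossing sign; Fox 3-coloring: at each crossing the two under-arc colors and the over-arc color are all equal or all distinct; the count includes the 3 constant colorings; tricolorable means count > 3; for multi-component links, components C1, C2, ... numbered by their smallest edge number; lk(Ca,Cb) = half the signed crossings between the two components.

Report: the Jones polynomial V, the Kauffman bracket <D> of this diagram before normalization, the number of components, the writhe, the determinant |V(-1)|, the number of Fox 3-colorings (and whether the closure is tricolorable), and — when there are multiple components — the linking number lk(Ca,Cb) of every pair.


V(x) = -x^-4 + x^-3 + x^-1
bracket: A^-2 + A^6 - A^10, w = -2
1 component, writhe -2, over 4 crossings
det 3, colorings 9 of 3^4 — tricolorable
observation: |V(-1)| = 3: so tricolorable, since 3 divides 3


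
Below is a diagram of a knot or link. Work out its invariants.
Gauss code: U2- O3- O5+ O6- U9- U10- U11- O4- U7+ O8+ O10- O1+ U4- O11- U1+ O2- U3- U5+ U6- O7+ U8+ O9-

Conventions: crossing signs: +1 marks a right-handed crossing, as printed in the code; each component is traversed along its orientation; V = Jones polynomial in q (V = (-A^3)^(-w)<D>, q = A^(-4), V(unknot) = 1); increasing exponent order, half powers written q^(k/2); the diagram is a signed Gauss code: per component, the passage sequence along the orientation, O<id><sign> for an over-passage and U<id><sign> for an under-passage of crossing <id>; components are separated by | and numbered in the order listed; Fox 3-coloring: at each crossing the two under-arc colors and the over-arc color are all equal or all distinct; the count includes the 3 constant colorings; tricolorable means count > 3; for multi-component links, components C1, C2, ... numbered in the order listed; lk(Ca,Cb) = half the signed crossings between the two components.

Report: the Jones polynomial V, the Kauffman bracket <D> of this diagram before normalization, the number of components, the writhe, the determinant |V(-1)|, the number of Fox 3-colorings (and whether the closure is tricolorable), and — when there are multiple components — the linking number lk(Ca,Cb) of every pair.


V = q^-5 - 2q^-4 + 2q^-3 - 2q^-2 + 2q^-1 - 1 + q
<D> = -A^-13 + A^-9 - 2A^-5 + 2A^-1 - 2A^3 + 2A^7 - A^11 (w = -3)
1 component over 11 crossings, w = -3
3 Fox colorings among 3^11, |V(-1)| = 11: not tricolorable
why: det 11 = |V(-1)|; not divisible by 3, so not tricolorable


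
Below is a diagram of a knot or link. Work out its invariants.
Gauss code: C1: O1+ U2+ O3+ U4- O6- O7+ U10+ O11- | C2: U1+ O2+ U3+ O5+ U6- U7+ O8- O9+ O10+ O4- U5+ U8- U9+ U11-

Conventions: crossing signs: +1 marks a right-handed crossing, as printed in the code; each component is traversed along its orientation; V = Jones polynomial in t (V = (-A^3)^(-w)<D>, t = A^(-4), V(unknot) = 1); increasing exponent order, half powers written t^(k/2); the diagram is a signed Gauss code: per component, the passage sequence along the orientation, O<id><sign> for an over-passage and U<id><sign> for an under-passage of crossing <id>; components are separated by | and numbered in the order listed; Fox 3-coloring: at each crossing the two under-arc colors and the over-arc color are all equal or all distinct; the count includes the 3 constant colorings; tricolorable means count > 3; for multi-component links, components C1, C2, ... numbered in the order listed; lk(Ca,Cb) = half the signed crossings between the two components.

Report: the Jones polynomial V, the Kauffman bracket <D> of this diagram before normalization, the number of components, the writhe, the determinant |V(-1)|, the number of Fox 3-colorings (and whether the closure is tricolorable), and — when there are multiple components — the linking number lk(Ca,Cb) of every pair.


V = -t^(1/2) - t^(5/2)
<D> = A^-1 + A^7 (w = +3)
2 components over 11 crossings, w = +3
lk(C1,C2): +1
3 Fox colorings among 3^11, |V(-1)| = 2: not tricolorable
why: w = +3 shifts under R1 moves; the (-A^3)^(-3) factor cancels that in V


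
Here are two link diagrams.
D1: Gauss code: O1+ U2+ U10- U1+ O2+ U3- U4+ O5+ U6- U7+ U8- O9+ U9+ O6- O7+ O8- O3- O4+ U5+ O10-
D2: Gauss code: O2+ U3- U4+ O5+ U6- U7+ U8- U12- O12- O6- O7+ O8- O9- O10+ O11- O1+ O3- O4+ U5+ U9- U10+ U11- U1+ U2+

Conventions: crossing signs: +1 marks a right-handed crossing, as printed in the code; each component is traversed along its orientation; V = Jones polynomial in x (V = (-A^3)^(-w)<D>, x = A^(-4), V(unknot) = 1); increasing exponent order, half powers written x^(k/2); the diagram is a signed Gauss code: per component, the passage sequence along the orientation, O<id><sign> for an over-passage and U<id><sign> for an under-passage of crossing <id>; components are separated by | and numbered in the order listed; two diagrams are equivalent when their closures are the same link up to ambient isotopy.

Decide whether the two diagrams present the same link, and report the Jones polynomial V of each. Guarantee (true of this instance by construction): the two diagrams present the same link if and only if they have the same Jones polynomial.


equivalent: yes
D1 (bracket A^6; 10 crossings at w = +2): V = 1
V(D2) = 1  [12 crossings, <D> = 1, w = 0]
observation: from 10 to 12 crossings by R-moves: one link, two diagrams


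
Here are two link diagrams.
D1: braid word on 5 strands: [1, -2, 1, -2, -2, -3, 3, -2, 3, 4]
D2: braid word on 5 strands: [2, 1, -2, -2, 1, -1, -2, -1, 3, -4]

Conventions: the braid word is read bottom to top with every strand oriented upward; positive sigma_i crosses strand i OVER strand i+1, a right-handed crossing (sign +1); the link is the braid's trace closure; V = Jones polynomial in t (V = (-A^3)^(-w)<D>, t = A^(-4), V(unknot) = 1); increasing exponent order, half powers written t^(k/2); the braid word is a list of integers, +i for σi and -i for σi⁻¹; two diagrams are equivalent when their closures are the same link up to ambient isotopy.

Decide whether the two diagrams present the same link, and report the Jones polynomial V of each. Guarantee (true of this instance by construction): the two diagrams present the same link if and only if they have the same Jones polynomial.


same link: no
V(D1) = t^-5 - 2t^-4 + 2t^-3 - 2t^-2 + 2t^-1 - 1 + t  [10 crossings, <D> = A^-4 - 1 + 2A^4 - 2A^8 + 2A^12 - 2A^16 + A^20, w = 0]
V(D2) = -t^-4 + t^-3 + t^-1  (w -2, c 10, <D> = A^-2 + A^6 - A^10)
note: V(t) takes 2 values over 2 diagrams, fixing the grouping


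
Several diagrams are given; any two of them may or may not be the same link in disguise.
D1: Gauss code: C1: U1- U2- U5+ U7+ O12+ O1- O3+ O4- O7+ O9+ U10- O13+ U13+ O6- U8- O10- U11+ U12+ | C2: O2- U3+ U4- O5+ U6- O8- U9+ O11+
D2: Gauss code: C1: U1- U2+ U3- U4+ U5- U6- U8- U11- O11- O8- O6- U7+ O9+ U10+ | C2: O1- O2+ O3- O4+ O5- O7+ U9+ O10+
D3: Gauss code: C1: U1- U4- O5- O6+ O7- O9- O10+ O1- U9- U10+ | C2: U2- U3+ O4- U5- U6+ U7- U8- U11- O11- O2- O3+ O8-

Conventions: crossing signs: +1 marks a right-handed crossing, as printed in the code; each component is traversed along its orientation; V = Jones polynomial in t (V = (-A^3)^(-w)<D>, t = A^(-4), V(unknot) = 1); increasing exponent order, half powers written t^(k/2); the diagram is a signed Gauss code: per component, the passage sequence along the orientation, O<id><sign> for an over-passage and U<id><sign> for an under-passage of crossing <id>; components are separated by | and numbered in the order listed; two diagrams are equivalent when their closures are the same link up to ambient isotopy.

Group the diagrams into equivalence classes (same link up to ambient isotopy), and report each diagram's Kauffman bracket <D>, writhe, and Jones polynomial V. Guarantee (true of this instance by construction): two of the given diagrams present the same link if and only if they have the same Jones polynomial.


classes: {D1} | {D2} | {D3}
V(D1) = t^(-7/2) - 2t^(-5/2) + t^(-3/2) - 2t^(-1/2) + t^(1/2) - t^(3/2)  [13 crossings, <D> = A^-3 - A + 2A^5 - A^9 + 2A^13 - A^17, w = +1]
V(D2) = -t^(1/2) - t^(5/2)  [11 crossings, <D> = A^-13 + A^-5, w = -1]
D3 (bracket A^-13 + A^-5; 11 crossings at w = -5): V = -t^(-5/2) - t^(-1/2)
note: 3 classes among 3 diagrams; unequal V(t) rules out equality


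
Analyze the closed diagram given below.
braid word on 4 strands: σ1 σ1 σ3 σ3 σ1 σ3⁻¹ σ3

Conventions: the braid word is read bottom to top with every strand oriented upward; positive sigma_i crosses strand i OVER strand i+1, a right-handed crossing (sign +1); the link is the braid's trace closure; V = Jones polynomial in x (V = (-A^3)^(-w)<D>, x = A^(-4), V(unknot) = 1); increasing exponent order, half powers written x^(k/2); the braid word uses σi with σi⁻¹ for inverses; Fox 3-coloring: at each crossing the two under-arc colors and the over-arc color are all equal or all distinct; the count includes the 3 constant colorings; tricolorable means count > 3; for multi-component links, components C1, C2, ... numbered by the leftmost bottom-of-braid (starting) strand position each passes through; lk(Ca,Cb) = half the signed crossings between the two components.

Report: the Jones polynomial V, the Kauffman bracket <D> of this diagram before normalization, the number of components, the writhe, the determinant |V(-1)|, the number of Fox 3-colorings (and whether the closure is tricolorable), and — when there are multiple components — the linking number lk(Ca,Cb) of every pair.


V = x + x^2 + 2x^3 + x^4 - x^7
<D> = A^-13 - A^-1 - 2A^3 - A^7 - A^11 (w = +5)
3 components over 7 crossings, w = +5
lk(C1,C2): 0
lk(C1,C3) = 0
linking number lk(C2,C3) = +1
27 Fox colorings among 3^7, |V(-1)| = 0: tricolorable
why: the span of V is 6, within the link bound 7 + 3 - 1


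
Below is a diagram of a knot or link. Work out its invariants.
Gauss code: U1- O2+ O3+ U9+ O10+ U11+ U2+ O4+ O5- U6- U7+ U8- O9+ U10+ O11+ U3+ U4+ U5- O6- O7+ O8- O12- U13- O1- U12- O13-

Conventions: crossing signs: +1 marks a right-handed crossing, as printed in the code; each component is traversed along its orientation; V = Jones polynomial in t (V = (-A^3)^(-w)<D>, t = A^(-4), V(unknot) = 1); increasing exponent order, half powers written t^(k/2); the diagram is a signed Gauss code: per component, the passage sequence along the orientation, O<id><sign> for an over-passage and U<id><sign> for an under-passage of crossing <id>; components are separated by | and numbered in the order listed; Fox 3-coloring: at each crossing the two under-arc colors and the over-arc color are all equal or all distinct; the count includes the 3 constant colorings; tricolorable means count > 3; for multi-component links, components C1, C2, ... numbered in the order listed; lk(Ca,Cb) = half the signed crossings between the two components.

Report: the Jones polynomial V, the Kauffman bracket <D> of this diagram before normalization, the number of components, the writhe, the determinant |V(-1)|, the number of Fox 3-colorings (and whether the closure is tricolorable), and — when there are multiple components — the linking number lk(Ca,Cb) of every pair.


Jones polynomial: V(t) = -t^-3 + t^-2 - t^-1 + 3 - t + t^2 - t^3
<D> = A^-9 - A^-5 + A^-1 - 3A^3 + A^7 - A^11 + A^15; writhe +1
components 1, writhe +1 (13 crossings)
3-colorings: 27 of 3^13, det 9 — tricolorable
note: V spans 6 powers of t: at least 6 crossings in any diagram


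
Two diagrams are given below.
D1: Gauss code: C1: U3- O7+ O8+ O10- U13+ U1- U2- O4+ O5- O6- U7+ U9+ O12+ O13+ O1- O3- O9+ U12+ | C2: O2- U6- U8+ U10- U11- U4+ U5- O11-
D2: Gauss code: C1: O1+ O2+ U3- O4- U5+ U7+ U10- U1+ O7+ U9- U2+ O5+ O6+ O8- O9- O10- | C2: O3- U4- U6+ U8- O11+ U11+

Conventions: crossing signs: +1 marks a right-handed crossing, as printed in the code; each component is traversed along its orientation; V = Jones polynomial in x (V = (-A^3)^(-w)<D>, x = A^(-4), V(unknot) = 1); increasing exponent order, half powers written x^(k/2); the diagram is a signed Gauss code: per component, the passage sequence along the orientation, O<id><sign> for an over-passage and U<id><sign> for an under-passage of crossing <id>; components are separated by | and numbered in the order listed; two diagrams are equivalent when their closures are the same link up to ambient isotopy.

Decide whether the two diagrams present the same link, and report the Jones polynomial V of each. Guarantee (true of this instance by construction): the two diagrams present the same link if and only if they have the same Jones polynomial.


same link: yes
V(D1) = -x^(-5/2) - x^(-1/2)  [13 crossings, <D> = A^-1 + A^7, w = -1]
V(D2) = -x^(-5/2) - x^(-1/2)  (w +1, c 11, <D> = A^5 + A^13)
note: all 2 diagrams share one V(x), hence one class


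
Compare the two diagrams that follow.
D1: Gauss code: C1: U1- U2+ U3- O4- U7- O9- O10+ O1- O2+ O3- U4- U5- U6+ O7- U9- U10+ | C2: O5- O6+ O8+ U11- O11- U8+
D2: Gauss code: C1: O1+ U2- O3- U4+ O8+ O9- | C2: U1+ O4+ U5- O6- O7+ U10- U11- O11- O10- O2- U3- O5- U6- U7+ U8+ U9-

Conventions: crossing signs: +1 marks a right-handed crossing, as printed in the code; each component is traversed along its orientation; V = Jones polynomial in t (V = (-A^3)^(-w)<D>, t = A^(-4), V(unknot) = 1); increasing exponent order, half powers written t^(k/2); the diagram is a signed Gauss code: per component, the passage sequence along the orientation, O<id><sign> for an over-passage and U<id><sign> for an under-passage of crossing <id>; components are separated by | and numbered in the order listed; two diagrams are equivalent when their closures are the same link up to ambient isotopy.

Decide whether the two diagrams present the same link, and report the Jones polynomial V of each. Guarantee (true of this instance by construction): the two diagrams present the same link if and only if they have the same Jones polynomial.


equivalent: no
V(D1) = t^(-9/2) - t^(-5/2) - t^(-3/2) - t^(-1/2)  (w -3, c 11, <D> = A^-7 + A^-3 + A - A^9)
D2 (bracket A^-15 - A^-11 + 2A^-7 - A^-3 + 2A - A^5; 11 crossings at w = -3): V = t^(-7/2) - 2t^(-5/2) + t^(-3/2) - 2t^(-1/2) + t^(1/2) - t^(3/2)
why: V(t) takes 2 values over 2 diagrams, fixing the grouping


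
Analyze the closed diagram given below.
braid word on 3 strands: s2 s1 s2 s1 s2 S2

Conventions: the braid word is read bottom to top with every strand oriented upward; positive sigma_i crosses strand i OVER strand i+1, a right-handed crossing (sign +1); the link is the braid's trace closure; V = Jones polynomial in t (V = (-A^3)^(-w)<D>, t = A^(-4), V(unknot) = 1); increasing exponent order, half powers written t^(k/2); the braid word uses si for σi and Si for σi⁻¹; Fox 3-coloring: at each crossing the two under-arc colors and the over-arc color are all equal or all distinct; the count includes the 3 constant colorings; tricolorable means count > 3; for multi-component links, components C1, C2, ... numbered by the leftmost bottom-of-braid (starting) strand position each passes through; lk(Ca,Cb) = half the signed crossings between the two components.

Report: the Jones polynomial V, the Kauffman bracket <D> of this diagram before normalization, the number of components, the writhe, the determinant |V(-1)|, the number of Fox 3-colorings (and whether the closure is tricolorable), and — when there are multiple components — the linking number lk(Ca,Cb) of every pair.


Jones polynomial: V(t) = t + t^3 - t^4
<D> = -A^-4 + 1 + A^8; writhe +4
components 1, writhe +4 (6 crossings)
3-colorings: 9 of 3^6, det 3 — tricolorable
note: |V(-1)| = 3: so tricolorable, since 3 divides 3


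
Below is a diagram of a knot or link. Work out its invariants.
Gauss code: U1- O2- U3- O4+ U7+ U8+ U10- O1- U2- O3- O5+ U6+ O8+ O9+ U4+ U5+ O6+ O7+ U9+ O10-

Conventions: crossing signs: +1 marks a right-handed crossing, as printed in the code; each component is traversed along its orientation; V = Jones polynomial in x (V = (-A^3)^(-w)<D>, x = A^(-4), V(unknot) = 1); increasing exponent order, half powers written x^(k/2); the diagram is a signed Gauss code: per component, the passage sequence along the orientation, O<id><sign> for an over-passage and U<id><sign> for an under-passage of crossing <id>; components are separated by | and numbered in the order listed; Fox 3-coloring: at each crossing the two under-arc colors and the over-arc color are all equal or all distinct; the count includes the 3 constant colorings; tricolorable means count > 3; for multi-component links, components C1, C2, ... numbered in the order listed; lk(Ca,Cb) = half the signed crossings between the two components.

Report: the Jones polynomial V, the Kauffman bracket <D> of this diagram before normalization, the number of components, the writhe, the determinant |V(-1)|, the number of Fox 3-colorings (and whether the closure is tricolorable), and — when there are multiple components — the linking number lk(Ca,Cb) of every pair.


Jones polynomial: V(x) = -x^-1 + 2 - x + 2x^2 - x^3 + x^4 - x^5
<D> = -A^-14 + A^-10 - A^-6 + 2A^-2 - A^2 + 2A^6 - A^10; writhe +2
components 1, writhe +2 (10 crossings)
3-colorings: 9 of 3^10, det 9 — tricolorable
note: w = +2 shifts under R1 moves; the (-A^3)^(-2) factor cancels that in V


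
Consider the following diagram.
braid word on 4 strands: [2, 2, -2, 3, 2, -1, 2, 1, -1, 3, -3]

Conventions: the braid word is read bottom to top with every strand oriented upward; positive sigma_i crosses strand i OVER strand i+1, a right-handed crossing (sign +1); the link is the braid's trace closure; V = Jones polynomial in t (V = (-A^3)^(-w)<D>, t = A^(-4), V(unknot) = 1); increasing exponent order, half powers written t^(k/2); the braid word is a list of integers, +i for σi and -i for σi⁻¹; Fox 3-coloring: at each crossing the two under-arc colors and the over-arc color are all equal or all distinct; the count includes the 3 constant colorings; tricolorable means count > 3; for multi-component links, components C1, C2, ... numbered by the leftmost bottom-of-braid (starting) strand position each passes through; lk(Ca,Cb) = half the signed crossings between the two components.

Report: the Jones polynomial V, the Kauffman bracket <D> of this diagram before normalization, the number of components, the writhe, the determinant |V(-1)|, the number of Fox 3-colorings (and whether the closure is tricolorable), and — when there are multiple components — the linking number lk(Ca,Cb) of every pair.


Jones polynomial: V(t) = t + t^3 - t^4
<D> = A^-7 - A^-3 - A^5; writhe +3
components 1, writhe +3 (11 crossings)
3-colorings: 9 of 3^11, det 3 — tricolorable
note: w = +3 (over 11 crossings) is diagram-only; (-A^3)^(-3) removes it from V


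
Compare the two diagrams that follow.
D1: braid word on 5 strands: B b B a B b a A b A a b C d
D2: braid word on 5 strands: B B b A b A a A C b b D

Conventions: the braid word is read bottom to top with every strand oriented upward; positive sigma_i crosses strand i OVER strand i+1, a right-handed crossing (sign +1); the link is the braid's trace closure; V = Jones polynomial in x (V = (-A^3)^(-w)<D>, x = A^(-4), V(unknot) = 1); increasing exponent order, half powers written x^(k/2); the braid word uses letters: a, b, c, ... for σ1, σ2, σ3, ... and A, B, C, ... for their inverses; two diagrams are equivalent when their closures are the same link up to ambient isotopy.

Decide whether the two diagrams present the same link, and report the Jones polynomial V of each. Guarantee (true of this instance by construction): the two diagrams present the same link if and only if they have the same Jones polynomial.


equivalent: no
D1 (bracket A^6; 14 crossings at w = +2): V = 1
V(D2) = x^-2 - x^-1 + 1 - x + x^2  [12 crossings, <D> = A^-14 - A^-10 + A^-6 - A^-2 + A^2, w = -2]
observation: V(x) takes 2 values over 2 diagrams, fixing the grouping
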